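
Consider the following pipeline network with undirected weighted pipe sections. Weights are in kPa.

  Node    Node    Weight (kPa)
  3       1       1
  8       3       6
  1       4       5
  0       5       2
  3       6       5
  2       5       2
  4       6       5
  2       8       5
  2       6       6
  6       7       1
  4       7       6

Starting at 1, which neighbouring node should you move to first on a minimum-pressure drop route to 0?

3

Candidate routes:
1–3–6–2–5–0: 1+5+6+2+2 = 16
1–4–7–6–2–5–0: 5+6+1+6+2+2 = 22
1–4–6–2–5–0: 5+5+6+2+2 = 20
The minimum is 16 kPa via 1–3–6–2–5–0.
So from 1 the first move is to 3.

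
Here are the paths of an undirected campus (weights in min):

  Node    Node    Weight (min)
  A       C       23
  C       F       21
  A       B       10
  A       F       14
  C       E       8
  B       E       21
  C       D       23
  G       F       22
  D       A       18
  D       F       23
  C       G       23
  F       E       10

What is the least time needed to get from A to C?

Shortest distances from A:
A: 0
B: 10  (via A)
F: 14  (via A)
D: 18  (via A)
C: 23  (via A)
Shortest route: A–C = 23 min.

23 min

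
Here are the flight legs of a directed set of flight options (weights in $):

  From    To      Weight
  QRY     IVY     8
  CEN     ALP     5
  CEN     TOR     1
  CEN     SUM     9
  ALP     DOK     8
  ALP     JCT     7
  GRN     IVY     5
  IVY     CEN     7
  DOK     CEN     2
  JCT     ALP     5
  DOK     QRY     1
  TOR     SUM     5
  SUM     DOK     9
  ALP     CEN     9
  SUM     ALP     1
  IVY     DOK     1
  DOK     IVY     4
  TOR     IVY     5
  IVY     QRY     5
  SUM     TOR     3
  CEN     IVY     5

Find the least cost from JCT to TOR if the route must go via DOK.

$16

Best JCT to DOK: JCT → ALP → DOK costing 13
Shortest DOK→TOR: DOK → CEN → TOR = 3
Total via DOK: 13 + 3 = $16.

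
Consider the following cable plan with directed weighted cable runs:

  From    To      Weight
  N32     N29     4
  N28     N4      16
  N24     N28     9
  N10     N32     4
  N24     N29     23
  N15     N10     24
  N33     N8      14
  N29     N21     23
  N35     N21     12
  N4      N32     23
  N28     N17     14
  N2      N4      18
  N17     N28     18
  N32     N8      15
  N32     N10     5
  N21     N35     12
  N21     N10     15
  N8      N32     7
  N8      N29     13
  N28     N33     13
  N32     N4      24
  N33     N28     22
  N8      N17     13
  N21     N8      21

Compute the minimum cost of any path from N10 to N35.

43

Compare a few routes:
N10 - N32 - N29 - N21 - N35: 4+4+23+12 = 43
N10 - N32 - N8 - N29 - N21 - N35: 4+15+13+23+12 = 67
The minimum is 43 via N10 - N32 - N29 - N21 - N35.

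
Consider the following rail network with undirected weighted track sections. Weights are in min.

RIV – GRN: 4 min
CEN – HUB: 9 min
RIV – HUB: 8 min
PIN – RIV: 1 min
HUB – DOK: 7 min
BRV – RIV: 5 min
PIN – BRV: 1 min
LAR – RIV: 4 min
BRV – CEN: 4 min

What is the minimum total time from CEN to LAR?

Candidate routes:
CEN–BRV–RIV–LAR: 4+5+4 = 13
CEN–HUB–RIV–LAR: 9+8+4 = 21
CEN–BRV–PIN–RIV–LAR: 4+1+1+4 = 10
The minimum is 10 min via CEN–BRV–PIN–RIV–LAR.

10 min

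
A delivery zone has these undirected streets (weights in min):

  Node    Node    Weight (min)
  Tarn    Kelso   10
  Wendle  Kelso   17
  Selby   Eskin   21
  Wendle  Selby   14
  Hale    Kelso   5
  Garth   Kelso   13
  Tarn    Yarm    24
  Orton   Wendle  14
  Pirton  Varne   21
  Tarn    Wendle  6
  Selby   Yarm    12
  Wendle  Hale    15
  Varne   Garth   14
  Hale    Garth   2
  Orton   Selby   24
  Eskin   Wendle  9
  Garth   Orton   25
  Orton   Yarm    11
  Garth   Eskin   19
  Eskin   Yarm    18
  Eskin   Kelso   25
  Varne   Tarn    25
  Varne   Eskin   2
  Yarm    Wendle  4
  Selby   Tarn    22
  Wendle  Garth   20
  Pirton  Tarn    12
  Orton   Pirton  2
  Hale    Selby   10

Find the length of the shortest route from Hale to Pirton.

27 min

Settle nodes by increasing distance from Hale:
Hale: 0
Garth: 2  (via Hale)
Kelso: 5  (via Hale)
Selby: 10  (via Hale)
Wendle: 15  (via Hale)
Tarn: 15  (via Kelso)
Varne: 16  (via Garth)
Eskin: 18  (via Varne)
Yarm: 19  (via Wendle)
Pirton: 27  (via Tarn)
Shortest route: Hale → Kelso → Tarn → Pirton = 27 min.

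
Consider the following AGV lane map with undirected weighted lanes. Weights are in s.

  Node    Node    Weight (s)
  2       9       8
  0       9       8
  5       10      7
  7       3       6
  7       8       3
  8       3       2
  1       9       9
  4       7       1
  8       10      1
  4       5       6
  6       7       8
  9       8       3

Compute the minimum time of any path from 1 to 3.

Settle nodes by increasing distance from 1:
1: 0
9: 9  (via 1)
8: 12  (via 9)
10: 13  (via 8)
3: 14  (via 8)
Shortest route: 1–9–8–3 = 14 s.

14 s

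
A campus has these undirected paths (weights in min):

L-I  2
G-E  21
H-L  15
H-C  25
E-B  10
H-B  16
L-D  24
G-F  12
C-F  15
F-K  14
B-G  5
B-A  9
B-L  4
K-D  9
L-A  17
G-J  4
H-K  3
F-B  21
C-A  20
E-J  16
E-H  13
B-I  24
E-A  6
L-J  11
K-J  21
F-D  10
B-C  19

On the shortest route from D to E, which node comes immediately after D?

K

Compare a few routes:
D - K - H - E: 9+3+13 = 25
D - F - G - B - E: 10+12+5+10 = 37
Cheapest is D - K - H - E at 25 min.
So from D the first move is to K.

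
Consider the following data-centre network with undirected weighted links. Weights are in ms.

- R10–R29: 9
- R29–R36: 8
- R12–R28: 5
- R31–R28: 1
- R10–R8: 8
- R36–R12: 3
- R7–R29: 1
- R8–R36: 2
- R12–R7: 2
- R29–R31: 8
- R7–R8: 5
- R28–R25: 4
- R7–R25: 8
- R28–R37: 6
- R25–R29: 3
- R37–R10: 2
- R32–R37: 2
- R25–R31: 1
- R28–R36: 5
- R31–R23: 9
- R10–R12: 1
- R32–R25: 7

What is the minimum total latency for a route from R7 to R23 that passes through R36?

Shortest R7→R36: R7 → R12 → R36 = 5
Best R36 to R23: R36 → R28 → R31 → R23 costing 15
Total via R36: 5 + 15 = 20 ms.

20 ms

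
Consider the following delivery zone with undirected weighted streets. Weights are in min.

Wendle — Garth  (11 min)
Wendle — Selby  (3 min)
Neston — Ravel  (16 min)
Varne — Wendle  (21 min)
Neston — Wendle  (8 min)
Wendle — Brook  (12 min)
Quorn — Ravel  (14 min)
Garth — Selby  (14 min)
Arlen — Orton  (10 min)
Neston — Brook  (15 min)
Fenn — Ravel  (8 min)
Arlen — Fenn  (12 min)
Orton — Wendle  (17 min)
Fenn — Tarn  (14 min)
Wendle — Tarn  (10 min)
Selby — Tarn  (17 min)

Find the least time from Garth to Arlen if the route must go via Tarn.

47 min

Best Garth to Tarn: Garth–Wendle–Tarn costing 21
Shortest Tarn→Arlen: Tarn–Fenn–Arlen = 26
Total via Tarn: 21 + 26 = 47 min.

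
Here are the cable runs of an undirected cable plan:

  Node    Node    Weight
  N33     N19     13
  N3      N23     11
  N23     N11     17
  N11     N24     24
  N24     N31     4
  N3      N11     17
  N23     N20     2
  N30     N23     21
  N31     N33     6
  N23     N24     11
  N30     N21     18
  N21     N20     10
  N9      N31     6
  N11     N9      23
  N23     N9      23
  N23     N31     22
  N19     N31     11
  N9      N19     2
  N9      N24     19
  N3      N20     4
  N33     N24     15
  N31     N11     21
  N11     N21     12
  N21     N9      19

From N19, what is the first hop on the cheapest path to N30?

N9

Enumerating some paths:
N19 - N9 - N21 - N30: 2+19+18 = 39
N19 - N9 - N23 - N30: 2+23+21 = 46
N19 - N9 - N31 - N24 - N23 - N30: 2+6+4+11+21 = 44
The minimum is 39 via N19 - N9 - N21 - N30.
So from N19 the first move is to N9.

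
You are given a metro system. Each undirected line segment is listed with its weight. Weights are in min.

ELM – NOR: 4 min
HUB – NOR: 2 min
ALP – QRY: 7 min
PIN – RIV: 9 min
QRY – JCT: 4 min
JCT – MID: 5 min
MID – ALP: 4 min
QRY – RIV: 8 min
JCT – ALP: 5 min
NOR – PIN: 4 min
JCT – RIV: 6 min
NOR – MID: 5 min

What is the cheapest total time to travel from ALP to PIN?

Running Dijkstra from ALP:
ALP: 0
MID: 4  (via ALP)
JCT: 5  (via ALP)
QRY: 7  (via ALP)
NOR: 9  (via MID)
HUB: 11  (via NOR)
RIV: 11  (via JCT)
PIN: 13  (via NOR)
Shortest route: ALP → MID → NOR → PIN = 13 min.

13 min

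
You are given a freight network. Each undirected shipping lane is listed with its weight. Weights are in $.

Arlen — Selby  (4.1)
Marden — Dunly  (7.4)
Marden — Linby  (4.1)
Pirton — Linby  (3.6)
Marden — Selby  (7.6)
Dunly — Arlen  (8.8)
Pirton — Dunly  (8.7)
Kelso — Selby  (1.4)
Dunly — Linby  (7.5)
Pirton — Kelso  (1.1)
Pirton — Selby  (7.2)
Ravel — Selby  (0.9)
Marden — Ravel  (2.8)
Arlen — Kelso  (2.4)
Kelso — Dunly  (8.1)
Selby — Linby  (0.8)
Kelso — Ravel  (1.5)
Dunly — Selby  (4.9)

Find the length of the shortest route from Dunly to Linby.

Compare a few routes:
Dunly–Linby: 7.5 = 7.5
Dunly–Selby–Linby: 4.9+0.8 = 5.7
Dunly–Kelso–Selby–Linby: 8.1+1.4+0.8 = 10.3
The minimum is $5.7 via Dunly–Selby–Linby.

$5.7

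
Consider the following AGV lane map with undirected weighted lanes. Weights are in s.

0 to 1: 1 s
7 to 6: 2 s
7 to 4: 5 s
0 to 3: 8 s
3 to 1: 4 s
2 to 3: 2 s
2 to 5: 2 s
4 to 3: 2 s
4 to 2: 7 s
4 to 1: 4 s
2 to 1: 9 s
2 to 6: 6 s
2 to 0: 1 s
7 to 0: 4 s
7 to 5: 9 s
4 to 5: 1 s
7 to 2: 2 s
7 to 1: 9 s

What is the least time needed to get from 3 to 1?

Enumerating some paths:
3 → 4 → 1: 2+4 = 6
3 → 1: 4 = 4
Cheapest is 3 → 1 at 4 s.

4 s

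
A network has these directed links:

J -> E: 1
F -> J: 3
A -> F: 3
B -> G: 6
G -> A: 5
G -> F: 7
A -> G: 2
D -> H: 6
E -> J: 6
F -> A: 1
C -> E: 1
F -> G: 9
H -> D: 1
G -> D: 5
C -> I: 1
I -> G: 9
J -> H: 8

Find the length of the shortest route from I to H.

20

Compare a few routes:
I–G–F–J–H: 9+7+3+8 = 27
I–G–D–H: 9+5+6 = 20
The minimum is 20 via I–G–D–H.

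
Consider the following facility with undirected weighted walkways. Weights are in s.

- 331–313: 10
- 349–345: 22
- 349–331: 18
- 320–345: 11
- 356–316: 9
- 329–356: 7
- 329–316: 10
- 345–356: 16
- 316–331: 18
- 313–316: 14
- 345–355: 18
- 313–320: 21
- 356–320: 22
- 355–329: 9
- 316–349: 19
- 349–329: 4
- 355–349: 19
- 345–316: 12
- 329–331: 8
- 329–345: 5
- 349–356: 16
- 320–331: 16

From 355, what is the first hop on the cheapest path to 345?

329

Enumerating some paths:
355–349–329–345: 19+4+5 = 28
355–329–345: 9+5 = 14
355–329–316–345: 9+10+12 = 31
355–345: 18 = 18
The minimum is 14 s via 355–329–345.
So from 355 the first move is to 329.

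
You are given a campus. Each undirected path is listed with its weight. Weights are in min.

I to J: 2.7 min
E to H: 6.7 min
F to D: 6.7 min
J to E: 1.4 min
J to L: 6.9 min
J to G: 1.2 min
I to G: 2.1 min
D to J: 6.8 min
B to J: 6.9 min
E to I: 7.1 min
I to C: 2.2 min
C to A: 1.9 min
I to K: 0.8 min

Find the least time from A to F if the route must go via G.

Best A to G: A–C–I–G costing 6.2
Best G to F: G–J–D–F costing 14.7
Total via G: 6.2 + 14.7 = 20.9 min.

20.9 min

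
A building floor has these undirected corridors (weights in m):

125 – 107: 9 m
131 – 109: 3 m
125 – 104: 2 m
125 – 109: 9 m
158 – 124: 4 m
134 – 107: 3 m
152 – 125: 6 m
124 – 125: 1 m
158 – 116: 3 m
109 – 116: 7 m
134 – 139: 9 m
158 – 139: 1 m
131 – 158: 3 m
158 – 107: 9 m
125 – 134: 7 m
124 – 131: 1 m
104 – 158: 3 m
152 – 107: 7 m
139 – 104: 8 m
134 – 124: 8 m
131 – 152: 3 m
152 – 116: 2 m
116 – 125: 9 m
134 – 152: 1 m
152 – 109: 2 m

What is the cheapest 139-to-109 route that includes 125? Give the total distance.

11 m

Best 139 to 125: 139–158–104–125 costing 6
Shortest 125→109: 125–124–131–109 = 5
Total via 125: 6 + 5 = 11 m.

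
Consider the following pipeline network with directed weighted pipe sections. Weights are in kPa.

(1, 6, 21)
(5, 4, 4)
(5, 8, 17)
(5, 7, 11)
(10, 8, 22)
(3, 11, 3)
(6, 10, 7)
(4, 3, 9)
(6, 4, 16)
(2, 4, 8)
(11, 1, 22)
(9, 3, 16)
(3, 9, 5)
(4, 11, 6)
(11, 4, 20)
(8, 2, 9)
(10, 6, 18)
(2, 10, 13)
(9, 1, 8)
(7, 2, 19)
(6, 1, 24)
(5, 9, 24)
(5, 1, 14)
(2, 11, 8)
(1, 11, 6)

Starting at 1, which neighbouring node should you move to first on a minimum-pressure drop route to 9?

11

Compare a few routes:
1–6–4–3–9: 21+16+9+5 = 51
1–6–10–8–2–4–3–9: 21+7+22+9+8+9+5 = 81
1–11–4–3–9: 6+20+9+5 = 40
Cheapest is 1–11–4–3–9 at 40 kPa.
So from 1 the first move is to 11.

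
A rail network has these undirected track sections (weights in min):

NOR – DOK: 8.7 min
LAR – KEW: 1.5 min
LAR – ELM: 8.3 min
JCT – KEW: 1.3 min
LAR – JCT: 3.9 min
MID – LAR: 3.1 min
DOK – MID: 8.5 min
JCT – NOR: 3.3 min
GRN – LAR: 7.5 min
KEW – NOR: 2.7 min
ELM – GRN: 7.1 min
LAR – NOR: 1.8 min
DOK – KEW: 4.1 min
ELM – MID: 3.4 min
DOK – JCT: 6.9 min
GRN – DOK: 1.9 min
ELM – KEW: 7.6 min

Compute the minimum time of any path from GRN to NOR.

8.7 min

Running Dijkstra from GRN:
GRN: 0
DOK: 1.9  (via GRN)
KEW: 6  (via DOK)
ELM: 7.1  (via GRN)
JCT: 7.3  (via KEW)
LAR: 7.5  (via GRN)
NOR: 8.7  (via KEW)
Shortest route: GRN → DOK → KEW → NOR = 8.7 min.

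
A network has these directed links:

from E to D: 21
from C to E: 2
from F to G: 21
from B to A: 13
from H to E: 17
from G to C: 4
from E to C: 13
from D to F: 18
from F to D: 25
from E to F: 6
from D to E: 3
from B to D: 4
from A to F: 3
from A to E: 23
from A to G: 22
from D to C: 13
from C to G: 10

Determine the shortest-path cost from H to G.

Running Dijkstra from H:
H: 0
E: 17  (via H)
F: 23  (via E)
C: 30  (via E)
D: 38  (via E)
G: 40  (via C)
Shortest route: H–E–C–G = 40.

40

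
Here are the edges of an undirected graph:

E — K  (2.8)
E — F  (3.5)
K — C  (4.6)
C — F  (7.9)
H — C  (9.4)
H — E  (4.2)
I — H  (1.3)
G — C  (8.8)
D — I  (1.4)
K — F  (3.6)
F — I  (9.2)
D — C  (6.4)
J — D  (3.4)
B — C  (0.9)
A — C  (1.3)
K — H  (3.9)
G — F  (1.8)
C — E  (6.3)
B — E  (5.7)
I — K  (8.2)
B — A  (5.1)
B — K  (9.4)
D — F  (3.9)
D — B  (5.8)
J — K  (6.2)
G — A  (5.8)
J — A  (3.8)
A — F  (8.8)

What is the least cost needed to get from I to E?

Compare a few routes:
I–H–E: 1.3+4.2 = 5.5
I–K–E: 8.2+2.8 = 11
I–H–K–E: 1.3+3.9+2.8 = 8
I–D–F–E: 1.4+3.9+3.5 = 8.8
Cheapest is I–H–E at 5.5.

5.5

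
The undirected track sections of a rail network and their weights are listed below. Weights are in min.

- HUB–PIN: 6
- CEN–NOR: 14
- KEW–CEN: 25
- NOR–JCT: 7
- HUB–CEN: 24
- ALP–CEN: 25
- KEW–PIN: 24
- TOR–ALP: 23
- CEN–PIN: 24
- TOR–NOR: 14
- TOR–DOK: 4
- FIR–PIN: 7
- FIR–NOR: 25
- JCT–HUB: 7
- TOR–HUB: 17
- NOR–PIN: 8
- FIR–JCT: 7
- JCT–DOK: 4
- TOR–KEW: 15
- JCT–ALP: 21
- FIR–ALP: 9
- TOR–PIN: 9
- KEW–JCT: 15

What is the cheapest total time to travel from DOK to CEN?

Running Dijkstra from DOK:
DOK: 0
JCT: 4  (via DOK)
TOR: 4  (via DOK)
NOR: 11  (via JCT)
HUB: 11  (via JCT)
FIR: 11  (via JCT)
PIN: 13  (via TOR)
KEW: 19  (via JCT)
ALP: 20  (via FIR)
CEN: 25  (via NOR)
Shortest route: DOK → JCT → NOR → CEN = 25 min.

25 min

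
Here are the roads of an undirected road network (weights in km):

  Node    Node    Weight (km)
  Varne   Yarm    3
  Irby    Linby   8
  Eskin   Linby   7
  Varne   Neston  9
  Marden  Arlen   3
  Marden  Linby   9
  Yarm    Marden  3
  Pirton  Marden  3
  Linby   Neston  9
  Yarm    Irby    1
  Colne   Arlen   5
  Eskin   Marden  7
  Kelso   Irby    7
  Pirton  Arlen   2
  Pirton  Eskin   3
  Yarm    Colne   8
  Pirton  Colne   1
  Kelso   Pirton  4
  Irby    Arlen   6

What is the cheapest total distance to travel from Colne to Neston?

Candidate routes:
Colne → Pirton → Marden → Yarm → Varne → Neston: 1+3+3+3+9 = 19
Colne → Pirton → Eskin → Linby → Neston: 1+3+7+9 = 20
Colne → Yarm → Varne → Neston: 8+3+9 = 20
Colne → Pirton → Arlen → Marden → Yarm → Varne → Neston: 1+2+3+3+3+9 = 21
Cheapest is Colne → Pirton → Marden → Yarm → Varne → Neston at 19 km.

19 km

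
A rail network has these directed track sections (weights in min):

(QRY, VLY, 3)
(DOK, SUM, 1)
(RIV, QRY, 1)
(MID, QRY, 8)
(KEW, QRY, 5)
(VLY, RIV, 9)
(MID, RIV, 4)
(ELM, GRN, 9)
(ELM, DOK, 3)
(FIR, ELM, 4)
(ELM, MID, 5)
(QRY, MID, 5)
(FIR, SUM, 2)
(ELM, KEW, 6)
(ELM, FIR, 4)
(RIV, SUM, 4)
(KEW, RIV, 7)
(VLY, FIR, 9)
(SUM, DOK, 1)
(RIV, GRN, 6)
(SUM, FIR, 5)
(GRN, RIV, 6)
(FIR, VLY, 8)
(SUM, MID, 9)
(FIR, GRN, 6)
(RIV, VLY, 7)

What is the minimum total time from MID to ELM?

Settle nodes by increasing distance from MID:
MID: 0
RIV: 4  (via MID)
QRY: 5  (via RIV)
VLY: 8  (via QRY)
SUM: 8  (via RIV)
DOK: 9  (via SUM)
GRN: 10  (via RIV)
FIR: 13  (via SUM)
ELM: 17  (via FIR)
Shortest route: MID–RIV–SUM–FIR–ELM = 17 min.

17 min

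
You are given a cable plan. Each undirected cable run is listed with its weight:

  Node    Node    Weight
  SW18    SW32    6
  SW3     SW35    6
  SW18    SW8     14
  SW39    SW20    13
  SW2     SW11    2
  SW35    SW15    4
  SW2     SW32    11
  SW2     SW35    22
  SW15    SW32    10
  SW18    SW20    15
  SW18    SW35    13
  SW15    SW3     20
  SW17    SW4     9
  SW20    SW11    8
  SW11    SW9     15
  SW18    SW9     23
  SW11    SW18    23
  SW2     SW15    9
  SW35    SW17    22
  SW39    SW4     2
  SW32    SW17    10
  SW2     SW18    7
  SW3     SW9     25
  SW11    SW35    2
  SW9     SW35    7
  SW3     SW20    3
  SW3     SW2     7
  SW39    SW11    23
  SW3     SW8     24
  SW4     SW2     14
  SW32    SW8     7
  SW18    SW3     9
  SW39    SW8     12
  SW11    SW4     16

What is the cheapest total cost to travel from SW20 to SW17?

24

Settle nodes by increasing distance from SW20:
SW20: 0
SW3: 3  (via SW20)
SW11: 8  (via SW20)
SW35: 9  (via SW3)
SW2: 10  (via SW3)
SW18: 12  (via SW3)
SW15: 13  (via SW35)
SW39: 13  (via SW20)
SW4: 15  (via SW39)
SW9: 16  (via SW35)
SW32: 18  (via SW18)
SW17: 24  (via SW4)
Shortest route: SW20–SW39–SW4–SW17 = 24.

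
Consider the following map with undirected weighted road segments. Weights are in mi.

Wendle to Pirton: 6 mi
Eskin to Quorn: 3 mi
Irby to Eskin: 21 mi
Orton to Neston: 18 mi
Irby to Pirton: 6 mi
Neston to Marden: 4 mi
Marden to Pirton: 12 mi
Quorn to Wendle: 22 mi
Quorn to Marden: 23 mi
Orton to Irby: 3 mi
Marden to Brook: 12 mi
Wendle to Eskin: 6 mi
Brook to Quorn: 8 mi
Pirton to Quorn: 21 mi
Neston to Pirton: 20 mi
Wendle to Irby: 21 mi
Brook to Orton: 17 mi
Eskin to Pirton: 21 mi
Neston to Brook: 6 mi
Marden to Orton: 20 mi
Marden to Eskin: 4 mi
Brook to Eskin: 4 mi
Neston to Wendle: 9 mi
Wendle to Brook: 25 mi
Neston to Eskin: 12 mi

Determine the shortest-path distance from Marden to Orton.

20 mi

Running Dijkstra from Marden:
Marden: 0
Neston: 4  (via Marden)
Eskin: 4  (via Marden)
Quorn: 7  (via Eskin)
Brook: 8  (via Eskin)
Wendle: 10  (via Eskin)
Pirton: 12  (via Marden)
Irby: 18  (via Pirton)
Orton: 20  (via Marden)
Shortest route: Marden → Orton = 20 mi.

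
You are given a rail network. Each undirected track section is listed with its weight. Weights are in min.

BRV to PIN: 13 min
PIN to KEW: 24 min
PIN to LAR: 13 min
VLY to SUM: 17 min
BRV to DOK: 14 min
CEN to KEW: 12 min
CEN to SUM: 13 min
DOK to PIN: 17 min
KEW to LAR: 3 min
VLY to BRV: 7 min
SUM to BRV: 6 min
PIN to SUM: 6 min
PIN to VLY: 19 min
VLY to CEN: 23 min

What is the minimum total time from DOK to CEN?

33 min

Shortest distances from DOK:
DOK: 0
BRV: 14  (via DOK)
PIN: 17  (via DOK)
SUM: 20  (via BRV)
VLY: 21  (via BRV)
LAR: 30  (via PIN)
KEW: 33  (via LAR)
CEN: 33  (via SUM)
Shortest route: DOK–BRV–SUM–CEN = 33 min.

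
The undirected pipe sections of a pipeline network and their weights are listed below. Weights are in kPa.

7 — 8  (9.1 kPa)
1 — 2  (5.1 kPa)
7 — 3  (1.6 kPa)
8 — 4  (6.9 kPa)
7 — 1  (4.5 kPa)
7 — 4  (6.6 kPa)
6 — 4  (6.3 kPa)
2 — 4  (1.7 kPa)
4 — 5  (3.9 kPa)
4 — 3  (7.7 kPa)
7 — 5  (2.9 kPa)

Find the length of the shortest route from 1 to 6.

13.1 kPa

Candidate routes:
1 → 7 → 5 → 4 → 6: 4.5+2.9+3.9+6.3 = 17.6
1 → 2 → 4 → 6: 5.1+1.7+6.3 = 13.1
1 → 7 → 4 → 6: 4.5+6.6+6.3 = 17.4
The minimum is 13.1 kPa via 1 → 2 → 4 → 6.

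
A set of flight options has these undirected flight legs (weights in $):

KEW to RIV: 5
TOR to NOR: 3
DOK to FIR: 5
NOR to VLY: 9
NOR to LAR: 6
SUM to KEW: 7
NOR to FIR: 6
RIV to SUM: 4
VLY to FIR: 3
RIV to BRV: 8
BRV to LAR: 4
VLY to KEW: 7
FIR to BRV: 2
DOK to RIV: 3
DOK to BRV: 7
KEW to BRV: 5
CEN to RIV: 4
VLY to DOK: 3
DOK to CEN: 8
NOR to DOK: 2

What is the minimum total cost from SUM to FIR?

$12

Compare a few routes:
SUM → RIV → DOK → FIR: 4+3+5 = 12
SUM → RIV → BRV → FIR: 4+8+2 = 14
SUM → RIV → DOK → VLY → FIR: 4+3+3+3 = 13
The minimum is $12 via SUM → RIV → DOK → FIR.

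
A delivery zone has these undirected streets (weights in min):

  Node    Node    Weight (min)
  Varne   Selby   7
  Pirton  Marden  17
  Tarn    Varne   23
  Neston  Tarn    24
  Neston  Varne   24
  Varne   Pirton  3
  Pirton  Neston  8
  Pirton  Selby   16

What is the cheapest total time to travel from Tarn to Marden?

Enumerating some paths:
Tarn → Varne → Pirton → Marden: 23+3+17 = 43
Tarn → Varne → Selby → Pirton → Marden: 23+7+16+17 = 63
Tarn → Neston → Varne → Pirton → Marden: 24+24+3+17 = 68
Tarn → Neston → Pirton → Marden: 24+8+17 = 49
Cheapest is Tarn → Varne → Pirton → Marden at 43 min.

43 min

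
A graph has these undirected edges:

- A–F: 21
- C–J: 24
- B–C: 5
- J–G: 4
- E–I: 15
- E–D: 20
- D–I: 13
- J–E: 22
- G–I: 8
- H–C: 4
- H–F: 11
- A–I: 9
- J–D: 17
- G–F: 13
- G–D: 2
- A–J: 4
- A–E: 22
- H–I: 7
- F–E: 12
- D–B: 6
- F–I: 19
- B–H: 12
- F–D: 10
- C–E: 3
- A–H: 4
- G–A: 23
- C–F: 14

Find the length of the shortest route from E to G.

Candidate routes:
E - C - H - I - G: 3+4+7+8 = 22
E - C - H - A - J - G: 3+4+4+4+4 = 19
E - C - B - D - G: 3+5+6+2 = 16
Cheapest is E - C - B - D - G at 16.

16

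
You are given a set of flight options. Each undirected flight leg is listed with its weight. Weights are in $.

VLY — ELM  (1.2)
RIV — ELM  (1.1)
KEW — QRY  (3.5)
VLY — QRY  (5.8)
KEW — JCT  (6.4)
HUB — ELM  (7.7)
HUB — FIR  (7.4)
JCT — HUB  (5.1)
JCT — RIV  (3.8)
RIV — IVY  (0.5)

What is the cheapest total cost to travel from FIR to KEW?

$18.9

Running Dijkstra from FIR:
FIR: 0
HUB: 7.4  (via FIR)
JCT: 12.5  (via HUB)
ELM: 15.1  (via HUB)
RIV: 16.2  (via ELM)
VLY: 16.3  (via ELM)
IVY: 16.7  (via RIV)
KEW: 18.9  (via JCT)
Shortest route: FIR–HUB–JCT–KEW = $18.9.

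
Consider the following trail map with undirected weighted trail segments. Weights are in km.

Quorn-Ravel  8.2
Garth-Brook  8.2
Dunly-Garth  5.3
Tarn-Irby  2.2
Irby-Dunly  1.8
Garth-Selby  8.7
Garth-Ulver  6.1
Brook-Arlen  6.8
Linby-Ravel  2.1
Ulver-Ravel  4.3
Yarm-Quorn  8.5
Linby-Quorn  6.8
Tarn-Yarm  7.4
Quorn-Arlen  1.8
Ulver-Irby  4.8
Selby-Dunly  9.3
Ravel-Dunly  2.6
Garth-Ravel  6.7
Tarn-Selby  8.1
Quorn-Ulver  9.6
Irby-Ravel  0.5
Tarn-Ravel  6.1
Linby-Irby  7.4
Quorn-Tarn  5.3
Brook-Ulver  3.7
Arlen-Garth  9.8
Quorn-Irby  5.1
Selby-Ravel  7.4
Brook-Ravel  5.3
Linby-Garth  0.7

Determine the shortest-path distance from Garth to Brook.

Compare a few routes:
Garth - Linby - Ravel - Ulver - Brook: 0.7+2.1+4.3+3.7 = 10.8
Garth - Brook: 8.2 = 8.2
Garth - Linby - Ravel - Brook: 0.7+2.1+5.3 = 8.1
Garth - Ulver - Brook: 6.1+3.7 = 9.8
Cheapest is Garth - Linby - Ravel - Brook at 8.1 km.

8.1 km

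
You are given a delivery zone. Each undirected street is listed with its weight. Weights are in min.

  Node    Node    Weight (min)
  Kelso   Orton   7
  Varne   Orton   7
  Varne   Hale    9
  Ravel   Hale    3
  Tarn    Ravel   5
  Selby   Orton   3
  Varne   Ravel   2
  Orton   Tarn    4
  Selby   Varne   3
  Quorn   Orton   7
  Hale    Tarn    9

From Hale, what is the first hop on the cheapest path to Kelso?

Candidate routes:
Hale - Ravel - Varne - Selby - Orton - Kelso: 3+2+3+3+7 = 18
Hale - Tarn - Orton - Kelso: 9+4+7 = 20
Hale - Ravel - Tarn - Orton - Kelso: 3+5+4+7 = 19
Hale - Ravel - Varne - Orton - Kelso: 3+2+7+7 = 19
The minimum is 18 min via Hale - Ravel - Varne - Selby - Orton - Kelso.
So from Hale the first move is to Ravel.

Ravel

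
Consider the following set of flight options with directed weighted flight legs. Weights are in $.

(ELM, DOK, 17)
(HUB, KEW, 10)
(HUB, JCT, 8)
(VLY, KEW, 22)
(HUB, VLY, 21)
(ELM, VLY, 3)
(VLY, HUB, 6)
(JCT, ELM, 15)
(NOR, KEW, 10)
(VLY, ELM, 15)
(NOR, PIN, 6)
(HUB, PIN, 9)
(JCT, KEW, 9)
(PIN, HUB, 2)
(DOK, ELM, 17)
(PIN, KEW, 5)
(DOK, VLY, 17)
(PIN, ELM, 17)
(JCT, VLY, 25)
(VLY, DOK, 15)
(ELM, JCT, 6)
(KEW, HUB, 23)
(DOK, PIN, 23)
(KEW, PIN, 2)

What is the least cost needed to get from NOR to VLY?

Compare a few routes:
NOR → PIN → HUB → VLY: 6+2+21 = 29
NOR → PIN → ELM → VLY: 6+17+3 = 26
NOR → KEW → PIN → ELM → VLY: 10+2+17+3 = 32
The minimum is $26 via NOR → PIN → ELM → VLY.

$26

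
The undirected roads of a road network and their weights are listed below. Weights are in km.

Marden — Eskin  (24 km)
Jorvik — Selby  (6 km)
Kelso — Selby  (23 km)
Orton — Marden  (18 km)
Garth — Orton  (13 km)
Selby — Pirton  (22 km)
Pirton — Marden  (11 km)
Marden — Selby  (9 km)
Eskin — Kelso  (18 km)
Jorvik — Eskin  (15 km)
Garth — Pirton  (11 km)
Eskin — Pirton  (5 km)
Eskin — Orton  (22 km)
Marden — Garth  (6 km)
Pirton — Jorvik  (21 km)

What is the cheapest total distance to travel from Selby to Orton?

27 km

Settle nodes by increasing distance from Selby:
Selby: 0
Jorvik: 6  (via Selby)
Marden: 9  (via Selby)
Garth: 15  (via Marden)
Pirton: 20  (via Marden)
Eskin: 21  (via Jorvik)
Kelso: 23  (via Selby)
Orton: 27  (via Marden)
Shortest route: Selby → Marden → Orton = 27 km.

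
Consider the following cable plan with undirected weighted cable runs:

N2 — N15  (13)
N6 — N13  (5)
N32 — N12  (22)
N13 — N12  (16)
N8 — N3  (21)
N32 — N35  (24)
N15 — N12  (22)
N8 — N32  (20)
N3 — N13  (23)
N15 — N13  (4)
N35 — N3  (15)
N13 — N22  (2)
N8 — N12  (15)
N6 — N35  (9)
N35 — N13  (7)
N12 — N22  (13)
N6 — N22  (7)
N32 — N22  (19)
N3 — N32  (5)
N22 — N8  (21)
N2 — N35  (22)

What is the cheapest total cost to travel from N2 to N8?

Enumerating some paths:
N2 → N15 → N13 → N22 → N12 → N8: 13+4+2+13+15 = 47
N2 → N15 → N13 → N22 → N8: 13+4+2+21 = 40
N2 → N15 → N13 → N12 → N8: 13+4+16+15 = 48
The minimum is 40 via N2 → N15 → N13 → N22 → N8.

40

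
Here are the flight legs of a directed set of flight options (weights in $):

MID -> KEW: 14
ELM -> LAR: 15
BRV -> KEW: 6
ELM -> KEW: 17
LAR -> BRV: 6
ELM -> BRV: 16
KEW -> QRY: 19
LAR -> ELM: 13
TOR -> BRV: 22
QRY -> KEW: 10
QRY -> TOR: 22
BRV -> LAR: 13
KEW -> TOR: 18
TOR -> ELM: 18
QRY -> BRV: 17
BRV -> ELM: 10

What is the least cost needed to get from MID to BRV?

Candidate routes:
MID - KEW - TOR - BRV: 14+18+22 = 54
MID - KEW - QRY - BRV: 14+19+17 = 50
The minimum is $50 via MID - KEW - QRY - BRV.

$50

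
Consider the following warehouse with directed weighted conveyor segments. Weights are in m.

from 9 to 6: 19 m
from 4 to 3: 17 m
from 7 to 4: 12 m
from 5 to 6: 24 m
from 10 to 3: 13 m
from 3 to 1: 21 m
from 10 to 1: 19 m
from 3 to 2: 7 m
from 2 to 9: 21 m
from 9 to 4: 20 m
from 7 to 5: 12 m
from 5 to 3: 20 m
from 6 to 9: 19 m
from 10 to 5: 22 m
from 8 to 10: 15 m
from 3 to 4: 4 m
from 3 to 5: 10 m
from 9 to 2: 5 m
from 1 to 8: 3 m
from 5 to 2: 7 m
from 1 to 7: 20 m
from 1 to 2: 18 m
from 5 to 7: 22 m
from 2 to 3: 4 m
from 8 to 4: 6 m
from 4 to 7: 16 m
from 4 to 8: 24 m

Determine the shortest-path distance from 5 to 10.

Compare a few routes:
5 → 2 → 3 → 1 → 8 → 10: 7+4+21+3+15 = 50
5 → 2 → 3 → 4 → 8 → 10: 7+4+4+24+15 = 54
Cheapest is 5 → 2 → 3 → 1 → 8 → 10 at 50 m.

50 m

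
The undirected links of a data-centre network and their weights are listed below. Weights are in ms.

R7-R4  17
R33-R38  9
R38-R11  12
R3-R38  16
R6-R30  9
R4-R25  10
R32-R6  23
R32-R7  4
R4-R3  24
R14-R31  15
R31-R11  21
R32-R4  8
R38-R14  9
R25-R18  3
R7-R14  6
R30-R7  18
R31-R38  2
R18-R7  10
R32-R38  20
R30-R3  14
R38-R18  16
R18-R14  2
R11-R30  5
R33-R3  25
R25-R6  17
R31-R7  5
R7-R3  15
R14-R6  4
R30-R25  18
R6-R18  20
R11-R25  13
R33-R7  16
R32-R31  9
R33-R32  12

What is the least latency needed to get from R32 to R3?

Running Dijkstra from R32:
R32: 0
R7: 4  (via R32)
R4: 8  (via R32)
R31: 9  (via R32)
R14: 10  (via R7)
R38: 11  (via R31)
R18: 12  (via R14)
R33: 12  (via R32)
R6: 14  (via R14)
R25: 15  (via R18)
R3: 19  (via R7)
Shortest route: R32–R7–R3 = 19 ms.

19 ms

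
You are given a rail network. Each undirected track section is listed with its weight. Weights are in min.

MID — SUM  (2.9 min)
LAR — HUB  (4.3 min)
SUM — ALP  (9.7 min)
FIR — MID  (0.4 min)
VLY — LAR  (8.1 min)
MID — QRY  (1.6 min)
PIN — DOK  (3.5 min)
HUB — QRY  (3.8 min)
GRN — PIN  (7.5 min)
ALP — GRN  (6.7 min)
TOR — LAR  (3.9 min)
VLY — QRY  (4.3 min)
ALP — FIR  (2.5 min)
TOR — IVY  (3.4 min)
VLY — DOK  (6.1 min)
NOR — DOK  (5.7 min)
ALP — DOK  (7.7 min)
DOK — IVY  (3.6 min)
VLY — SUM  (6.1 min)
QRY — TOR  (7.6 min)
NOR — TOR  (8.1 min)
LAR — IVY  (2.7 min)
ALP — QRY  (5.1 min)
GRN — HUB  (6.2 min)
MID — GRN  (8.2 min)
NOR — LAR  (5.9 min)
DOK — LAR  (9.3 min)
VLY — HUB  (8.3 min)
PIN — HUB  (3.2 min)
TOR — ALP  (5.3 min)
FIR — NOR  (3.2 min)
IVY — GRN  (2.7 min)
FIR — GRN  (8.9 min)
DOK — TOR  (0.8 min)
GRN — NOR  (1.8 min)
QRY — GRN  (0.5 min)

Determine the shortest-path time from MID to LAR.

7.5 min

Compare a few routes:
MID - QRY - GRN - IVY - LAR: 1.6+0.5+2.7+2.7 = 7.5
MID - FIR - NOR - LAR: 0.4+3.2+5.9 = 9.5
The minimum is 7.5 min via MID - QRY - GRN - IVY - LAR.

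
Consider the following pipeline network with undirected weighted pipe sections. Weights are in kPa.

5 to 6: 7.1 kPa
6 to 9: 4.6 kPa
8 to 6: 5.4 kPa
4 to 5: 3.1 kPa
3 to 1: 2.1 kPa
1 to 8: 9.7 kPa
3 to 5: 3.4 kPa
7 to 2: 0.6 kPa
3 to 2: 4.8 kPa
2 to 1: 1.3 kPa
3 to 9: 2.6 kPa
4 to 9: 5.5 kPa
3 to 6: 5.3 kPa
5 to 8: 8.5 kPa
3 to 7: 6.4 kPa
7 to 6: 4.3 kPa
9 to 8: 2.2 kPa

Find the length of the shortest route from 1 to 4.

Shortest distances from 1:
1: 0
2: 1.3  (via 1)
7: 1.9  (via 2)
3: 2.1  (via 1)
9: 4.7  (via 3)
5: 5.5  (via 3)
6: 6.2  (via 7)
8: 6.9  (via 9)
4: 8.6  (via 5)
Shortest route: 1–3–5–4 = 8.6 kPa.

8.6 kPa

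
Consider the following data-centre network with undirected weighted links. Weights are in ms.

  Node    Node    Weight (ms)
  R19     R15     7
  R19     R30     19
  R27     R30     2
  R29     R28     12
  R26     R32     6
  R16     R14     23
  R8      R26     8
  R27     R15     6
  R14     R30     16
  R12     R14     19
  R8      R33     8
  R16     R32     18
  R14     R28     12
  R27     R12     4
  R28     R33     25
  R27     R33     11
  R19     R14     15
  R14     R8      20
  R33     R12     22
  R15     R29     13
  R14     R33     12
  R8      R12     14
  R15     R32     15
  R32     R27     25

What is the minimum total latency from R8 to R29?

Shortest distances from R8:
R8: 0
R33: 8  (via R8)
R26: 8  (via R8)
R12: 14  (via R8)
R32: 14  (via R26)
R27: 18  (via R12)
R14: 20  (via R8)
R30: 20  (via R27)
R15: 24  (via R27)
R19: 31  (via R15)
R16: 32  (via R32)
R28: 32  (via R14)
R29: 37  (via R15)
Shortest route: R8–R12–R27–R15–R29 = 37 ms.

37 ms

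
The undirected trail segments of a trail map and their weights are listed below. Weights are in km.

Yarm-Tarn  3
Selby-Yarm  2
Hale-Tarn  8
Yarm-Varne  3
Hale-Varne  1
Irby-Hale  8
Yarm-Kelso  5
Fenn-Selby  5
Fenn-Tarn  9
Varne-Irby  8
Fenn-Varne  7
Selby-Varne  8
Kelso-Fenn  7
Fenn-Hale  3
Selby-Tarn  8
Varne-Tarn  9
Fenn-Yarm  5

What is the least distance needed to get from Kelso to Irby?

16 km

Shortest distances from Kelso:
Kelso: 0
Yarm: 5  (via Kelso)
Fenn: 7  (via Kelso)
Selby: 7  (via Yarm)
Tarn: 8  (via Yarm)
Varne: 8  (via Yarm)
Hale: 9  (via Varne)
Irby: 16  (via Varne)
Shortest route: Kelso–Yarm–Varne–Irby = 16 km.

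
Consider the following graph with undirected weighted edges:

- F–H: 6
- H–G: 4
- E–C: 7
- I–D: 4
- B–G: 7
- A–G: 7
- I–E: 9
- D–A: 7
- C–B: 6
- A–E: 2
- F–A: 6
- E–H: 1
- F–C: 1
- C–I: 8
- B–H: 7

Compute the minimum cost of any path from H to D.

10

Shortest distances from H:
H: 0
E: 1  (via H)
A: 3  (via E)
G: 4  (via H)
F: 6  (via H)
B: 7  (via H)
C: 7  (via F)
D: 10  (via A)
Shortest route: H–E–A–D = 10.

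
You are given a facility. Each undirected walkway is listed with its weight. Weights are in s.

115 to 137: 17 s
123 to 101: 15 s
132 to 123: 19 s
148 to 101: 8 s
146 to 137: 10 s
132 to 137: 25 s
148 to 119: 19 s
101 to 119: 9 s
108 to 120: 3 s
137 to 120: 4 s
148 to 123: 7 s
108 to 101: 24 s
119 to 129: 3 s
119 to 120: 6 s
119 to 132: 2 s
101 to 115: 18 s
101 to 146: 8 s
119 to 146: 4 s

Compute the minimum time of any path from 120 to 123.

27 s

Candidate routes:
120 → 119 → 101 → 148 → 123: 6+9+8+7 = 30
120 → 119 → 132 → 123: 6+2+19 = 27
Cheapest is 120 → 119 → 132 → 123 at 27 s.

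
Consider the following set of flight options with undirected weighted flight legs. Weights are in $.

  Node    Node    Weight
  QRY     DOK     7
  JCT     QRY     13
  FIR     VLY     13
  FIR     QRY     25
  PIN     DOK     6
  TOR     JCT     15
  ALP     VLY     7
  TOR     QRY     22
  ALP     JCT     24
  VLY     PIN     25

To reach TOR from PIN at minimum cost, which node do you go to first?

DOK

Compare a few routes:
PIN - DOK - QRY - TOR: 6+7+22 = 35
PIN - VLY - ALP - JCT - TOR: 25+7+24+15 = 71
PIN - DOK - QRY - JCT - TOR: 6+7+13+15 = 41
Cheapest is PIN - DOK - QRY - TOR at $35.
So from PIN the first move is to DOK.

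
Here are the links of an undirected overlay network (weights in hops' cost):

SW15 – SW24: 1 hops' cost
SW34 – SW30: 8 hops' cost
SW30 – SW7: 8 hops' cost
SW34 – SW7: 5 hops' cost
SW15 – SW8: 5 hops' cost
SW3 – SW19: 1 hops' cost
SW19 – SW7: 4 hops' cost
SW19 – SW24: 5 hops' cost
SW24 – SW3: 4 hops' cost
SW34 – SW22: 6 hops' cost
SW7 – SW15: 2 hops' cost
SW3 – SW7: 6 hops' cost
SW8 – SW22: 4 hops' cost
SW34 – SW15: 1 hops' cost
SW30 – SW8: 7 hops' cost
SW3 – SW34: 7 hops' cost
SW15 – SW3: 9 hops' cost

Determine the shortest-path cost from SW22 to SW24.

8 hops' cost

Enumerating some paths:
SW22 → SW34 → SW7 → SW15 → SW24: 6+5+2+1 = 14
SW22 → SW34 → SW15 → SW24: 6+1+1 = 8
SW22 → SW8 → SW15 → SW24: 4+5+1 = 10
The minimum is 8 hops' cost via SW22 → SW34 → SW15 → SW24.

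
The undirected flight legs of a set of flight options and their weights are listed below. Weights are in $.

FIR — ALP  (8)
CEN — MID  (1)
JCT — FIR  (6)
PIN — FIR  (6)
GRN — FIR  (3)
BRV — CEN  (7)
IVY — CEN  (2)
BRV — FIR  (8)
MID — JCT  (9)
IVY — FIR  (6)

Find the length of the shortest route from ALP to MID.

Running Dijkstra from ALP:
ALP: 0
FIR: 8  (via ALP)
GRN: 11  (via FIR)
PIN: 14  (via FIR)
IVY: 14  (via FIR)
JCT: 14  (via FIR)
BRV: 16  (via FIR)
CEN: 16  (via IVY)
MID: 17  (via CEN)
Shortest route: ALP–FIR–IVY–CEN–MID = $17.

$17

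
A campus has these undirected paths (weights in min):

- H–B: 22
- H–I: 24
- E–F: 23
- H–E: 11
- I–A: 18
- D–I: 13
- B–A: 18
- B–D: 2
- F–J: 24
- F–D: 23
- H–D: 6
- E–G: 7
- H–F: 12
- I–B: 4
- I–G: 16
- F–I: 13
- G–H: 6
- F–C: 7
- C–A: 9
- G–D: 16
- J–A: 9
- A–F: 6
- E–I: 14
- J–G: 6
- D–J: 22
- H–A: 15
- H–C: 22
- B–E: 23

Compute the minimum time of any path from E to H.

11 min

Enumerating some paths:
E–G–H: 7+6 = 13
E–H: 11 = 11
E–I–B–D–H: 14+4+2+6 = 26
The minimum is 11 min via E–H.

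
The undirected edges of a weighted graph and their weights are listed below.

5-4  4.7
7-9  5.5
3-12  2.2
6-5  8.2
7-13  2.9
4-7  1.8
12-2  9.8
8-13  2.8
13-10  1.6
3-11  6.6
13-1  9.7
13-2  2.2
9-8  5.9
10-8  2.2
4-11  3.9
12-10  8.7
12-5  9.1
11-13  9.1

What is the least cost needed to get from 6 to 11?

16.8

Candidate routes:
6 → 5 → 12 → 3 → 11: 8.2+9.1+2.2+6.6 = 26.1
6 → 5 → 4 → 11: 8.2+4.7+3.9 = 16.8
Cheapest is 6 → 5 → 4 → 11 at 16.8.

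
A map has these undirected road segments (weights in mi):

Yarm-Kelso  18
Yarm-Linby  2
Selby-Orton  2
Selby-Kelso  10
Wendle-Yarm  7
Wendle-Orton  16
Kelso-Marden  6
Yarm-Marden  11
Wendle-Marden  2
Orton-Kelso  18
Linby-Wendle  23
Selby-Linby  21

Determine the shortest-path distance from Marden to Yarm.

Enumerating some paths:
Marden–Wendle–Yarm: 2+7 = 9
Marden–Yarm: 11 = 11
Cheapest is Marden–Wendle–Yarm at 9 mi.

9 mi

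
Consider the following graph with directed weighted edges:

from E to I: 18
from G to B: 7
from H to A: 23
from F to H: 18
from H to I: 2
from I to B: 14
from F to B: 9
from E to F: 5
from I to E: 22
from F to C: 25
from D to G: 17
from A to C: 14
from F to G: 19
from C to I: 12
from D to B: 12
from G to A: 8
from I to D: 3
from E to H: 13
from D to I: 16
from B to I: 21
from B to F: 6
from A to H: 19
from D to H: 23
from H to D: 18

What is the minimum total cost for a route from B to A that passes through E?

75

Shortest B→E: B → I → E = 43
Shortest E→A: E → F → G → A = 32
Total via E: 43 + 32 = 75.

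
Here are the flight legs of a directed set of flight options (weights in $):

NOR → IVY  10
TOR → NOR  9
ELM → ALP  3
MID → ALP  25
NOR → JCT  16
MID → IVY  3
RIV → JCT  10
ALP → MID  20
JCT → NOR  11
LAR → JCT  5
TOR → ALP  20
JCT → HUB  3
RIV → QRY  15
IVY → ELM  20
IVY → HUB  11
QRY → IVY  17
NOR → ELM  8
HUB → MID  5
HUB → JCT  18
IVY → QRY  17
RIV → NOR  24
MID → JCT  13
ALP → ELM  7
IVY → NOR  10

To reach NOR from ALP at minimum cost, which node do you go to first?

Candidate routes:
ALP–MID–IVY–HUB–JCT–NOR: 20+3+11+18+11 = 63
ALP–MID–JCT–NOR: 20+13+11 = 44
ALP–MID–IVY–NOR: 20+3+10 = 33
Cheapest is ALP–MID–IVY–NOR at $33.
So from ALP the first move is to MID.

MID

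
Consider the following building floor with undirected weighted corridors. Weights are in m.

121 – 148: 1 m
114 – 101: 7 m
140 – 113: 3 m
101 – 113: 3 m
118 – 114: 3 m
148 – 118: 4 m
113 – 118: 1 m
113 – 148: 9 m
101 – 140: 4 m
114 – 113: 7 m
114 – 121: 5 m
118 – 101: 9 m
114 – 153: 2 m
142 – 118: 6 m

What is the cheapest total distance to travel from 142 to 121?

Shortest distances from 142:
142: 0
118: 6  (via 142)
113: 7  (via 118)
114: 9  (via 118)
148: 10  (via 118)
101: 10  (via 113)
140: 10  (via 113)
121: 11  (via 148)
Shortest route: 142 → 118 → 148 → 121 = 11 m.

11 m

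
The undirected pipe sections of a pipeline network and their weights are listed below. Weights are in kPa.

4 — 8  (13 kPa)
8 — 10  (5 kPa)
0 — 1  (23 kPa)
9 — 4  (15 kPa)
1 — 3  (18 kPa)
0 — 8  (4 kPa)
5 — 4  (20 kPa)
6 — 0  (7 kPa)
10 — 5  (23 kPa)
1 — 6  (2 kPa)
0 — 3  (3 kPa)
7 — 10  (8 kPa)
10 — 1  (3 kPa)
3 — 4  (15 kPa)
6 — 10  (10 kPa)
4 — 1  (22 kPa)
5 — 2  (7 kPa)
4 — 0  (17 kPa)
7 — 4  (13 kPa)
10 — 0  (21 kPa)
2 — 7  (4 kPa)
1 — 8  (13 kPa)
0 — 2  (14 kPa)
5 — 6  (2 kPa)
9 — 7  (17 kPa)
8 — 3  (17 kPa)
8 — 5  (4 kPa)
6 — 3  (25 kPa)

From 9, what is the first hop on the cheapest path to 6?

Compare a few routes:
9–4–8–5–6: 15+13+4+2 = 34
9–7–10–1–6: 17+8+3+2 = 30
9–7–10–6: 17+8+10 = 35
Cheapest is 9–7–10–1–6 at 30 kPa.
So from 9 the first move is to 7.

7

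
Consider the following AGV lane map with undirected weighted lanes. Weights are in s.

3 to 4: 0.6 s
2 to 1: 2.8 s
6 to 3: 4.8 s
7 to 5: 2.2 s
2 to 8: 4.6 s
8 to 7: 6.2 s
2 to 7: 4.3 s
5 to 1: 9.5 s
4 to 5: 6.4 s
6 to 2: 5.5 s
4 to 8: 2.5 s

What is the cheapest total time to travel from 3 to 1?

Enumerating some paths:
3 → 6 → 2 → 1: 4.8+5.5+2.8 = 13.1
3 → 4 → 8 → 2 → 1: 0.6+2.5+4.6+2.8 = 10.5
Cheapest is 3 → 4 → 8 → 2 → 1 at 10.5 s.

10.5 s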